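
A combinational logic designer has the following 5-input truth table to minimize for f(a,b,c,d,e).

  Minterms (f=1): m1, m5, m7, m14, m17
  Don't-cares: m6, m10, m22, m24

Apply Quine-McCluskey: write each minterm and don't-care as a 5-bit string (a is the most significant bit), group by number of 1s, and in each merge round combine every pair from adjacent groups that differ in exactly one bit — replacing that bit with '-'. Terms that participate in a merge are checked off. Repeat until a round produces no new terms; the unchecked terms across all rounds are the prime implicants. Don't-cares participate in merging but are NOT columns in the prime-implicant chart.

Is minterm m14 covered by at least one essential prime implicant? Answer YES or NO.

NO

Round 0: 00001✓ 00101✓ 00110✓ 00111✓ 01010✓ 01110✓ 10001✓ 10110✓ 11000
Round 1: -0001 -0110 0-110 00-01 001-1 0011- 01-10
PIs = {-0001, -0110, 0-110, 00-01, 001-1, 0011-, 01-10, 11000}
Coverage chart:
  m1: -0001,00-01
  m5: 00-01,001-1
  m7: 001-1,0011-
  m14: 0-110,01-10
  m17: -0001 ←essential
Essential: -0001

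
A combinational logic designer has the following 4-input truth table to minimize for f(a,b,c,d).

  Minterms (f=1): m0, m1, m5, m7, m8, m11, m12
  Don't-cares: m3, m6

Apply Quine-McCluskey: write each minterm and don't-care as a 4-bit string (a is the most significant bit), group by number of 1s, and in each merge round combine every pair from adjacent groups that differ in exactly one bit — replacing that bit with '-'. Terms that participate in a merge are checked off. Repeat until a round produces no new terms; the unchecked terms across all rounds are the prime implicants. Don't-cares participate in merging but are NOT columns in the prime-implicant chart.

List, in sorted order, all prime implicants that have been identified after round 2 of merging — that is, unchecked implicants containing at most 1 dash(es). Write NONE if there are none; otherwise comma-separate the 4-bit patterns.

-000, -011, 000-, 011-, 1-00

size-2^0 implicants → 0000(✓)  0001(✓)  0011(✓)  0101(✓)  0110(✓)  0111(✓)  1000(✓)  1011(✓)  1100(✓)
size-2^1 implicants → -000  -011  0-01(✓)  0-11(✓)  00-1(✓)  000-  01-1(✓)  011-  1-00
size-2^2 implicants → 0--1
Unchecked terms (primes): -000, -011, 0--1, 000-, 011-, 1-00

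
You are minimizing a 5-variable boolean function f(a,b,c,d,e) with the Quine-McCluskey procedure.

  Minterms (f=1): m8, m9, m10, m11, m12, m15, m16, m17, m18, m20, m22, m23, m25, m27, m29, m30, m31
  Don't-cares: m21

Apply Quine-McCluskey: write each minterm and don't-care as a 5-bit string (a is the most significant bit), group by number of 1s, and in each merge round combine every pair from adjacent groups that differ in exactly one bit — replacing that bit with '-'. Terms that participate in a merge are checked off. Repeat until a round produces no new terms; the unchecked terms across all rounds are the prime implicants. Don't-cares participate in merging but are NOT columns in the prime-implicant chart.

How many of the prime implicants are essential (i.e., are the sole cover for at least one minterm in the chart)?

Round 0: 01000✓ 01001✓ 01010✓ 01011✓ 01100✓ 01111✓ 10000✓ 10001✓ 10010✓ 10100✓ 10101✓ 10110✓ 10111✓ 11001✓ 11011✓ 11101✓ 11110✓ 11111✓
Round 1: -1001✓ -1011✓ -1111✓ 01-00 01-11✓ 010-0✓ 010-1✓ 0100-✓ 0101-✓ 1-001✓ 1-101✓ 1-110✓ 1-111✓ 10-00✓ 10-01✓ 10-10✓ 100-0✓ 1000-✓ 101-0✓ 101-1✓ 1010-✓ 1011-✓ 11-01✓ 11-11✓ 110-1✓ 111-1✓ 1111-✓
Round 2: -1-11 -10-1 010-- 1--01 1-1-1 1-11- 10--0 10-0- 101-- 11--1
PIs = {-1-11, -10-1, 01-00, 010--, 1--01, 1-1-1, 1-11-, 10--0, 10-0-, 101--, 11--1}
Coverage chart:
  m8: 01-00,010--
  m9: -10-1,010--
  m10: 010-- ←essential
  m11: -1-11,-10-1,010--
  m12: 01-00 ←essential
  m15: -1-11 ←essential
  m16: 10--0,10-0-
  m17: 1--01,10-0-
  m18: 10--0 ←essential
  m20: 10--0,10-0-,101--
  m22: 1-11-,10--0,101--
  m23: 1-1-1,1-11-,101--
  m25: -10-1,1--01,11--1
  m27: -1-11,-10-1,11--1
  m29: 1--01,1-1-1,11--1
  m30: 1-11- ←essential
  m31: -1-11,1-1-1,1-11-,11--1
Essential: -1-11, 01-00, 010--, 1-11-, 10--0

5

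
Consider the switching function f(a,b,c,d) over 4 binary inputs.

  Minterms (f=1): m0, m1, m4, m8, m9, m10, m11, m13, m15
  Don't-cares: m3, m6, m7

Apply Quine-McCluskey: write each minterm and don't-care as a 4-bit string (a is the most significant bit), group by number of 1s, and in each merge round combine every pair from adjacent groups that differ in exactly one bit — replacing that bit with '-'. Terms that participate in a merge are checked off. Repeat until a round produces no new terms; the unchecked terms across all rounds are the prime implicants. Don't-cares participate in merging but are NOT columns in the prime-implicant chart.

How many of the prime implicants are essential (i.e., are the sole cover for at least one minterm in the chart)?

Round 0: 0000✓ 0001✓ 0011✓ 0100✓ 0110✓ 0111✓ 1000✓ 1001✓ 1010✓ 1011✓ 1101✓ 1111✓
Round 1: -000✓ -001✓ -011✓ -111✓ 0-00 0-11✓ 00-1✓ 000-✓ 01-0 011- 1-01✓ 1-11✓ 10-0✓ 10-1✓ 100-✓ 101-✓ 11-1✓
Round 2: --11 -0-1 -00- 1--1 10--
PIs = {--11, -0-1, -00-, 0-00, 01-0, 011-, 1--1, 10--}
Coverage chart:
  m0: -00-,0-00
  m1: -0-1,-00-
  m4: 0-00,01-0
  m8: -00-,10--
  m9: -0-1,-00-,1--1,10--
  m10: 10-- ←essential
  m11: --11,-0-1,1--1,10--
  m13: 1--1 ←essential
  m15: --11,1--1
Essential: 1--1, 10--

2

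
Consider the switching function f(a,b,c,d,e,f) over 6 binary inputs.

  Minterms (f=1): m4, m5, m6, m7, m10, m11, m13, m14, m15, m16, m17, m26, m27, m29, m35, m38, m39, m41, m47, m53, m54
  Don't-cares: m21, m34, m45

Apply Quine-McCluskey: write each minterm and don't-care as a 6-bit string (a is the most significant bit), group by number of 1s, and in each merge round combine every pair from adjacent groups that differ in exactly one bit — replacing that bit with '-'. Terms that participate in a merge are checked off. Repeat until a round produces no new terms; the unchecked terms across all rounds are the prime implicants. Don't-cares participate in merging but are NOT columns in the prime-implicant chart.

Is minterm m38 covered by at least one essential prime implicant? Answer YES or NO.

[col 0] 000100*, 000101*, 000110*, 000111*, 001010*, 001011*, 001101*, 001110*, 001111*, 010000*, 010001*, 010101*, 011010*, 011011*, 011101*, 100010*, 100011*, 100110*, 100111*, 101001*, 101101*, 101111*, 110101*, 110110*
[col 1] -00110*, -00111*, -01101*, -01111*, -10101, 0-0101*, 0-1010*, 0-1011*, 0-1101*, 00-101*, 00-110*, 00-111*, 0001-0*, 0001-1*, 00010-*, 00011-*, 001-10*, 001-11*, 00101-*, 0011-1*, 00111-*, 01-101*, 010-01, 01000-, 01101-*, 1-0110, 10-111*, 100-10*, 100-11*, 10001-*, 10011-*, 101-01, 1011-1*
[col 2] -0-111, -0011-, -011-1, 0--101, 0-101-, 00-1-1, 00-11-, 0001--, 001-1-, 100-1-
Prime implicants: -0-111, -0011-, -011-1, -10101, 0--101, 0-101-, 00-1-1, 00-11-, 0001--, 001-1-, 010-01, 01000-, 1-0110, 100-1-, 101-01
PI chart (minterm → PIs covering it):
  4 | 0001--  (sole → essential)
  5 | 0--101,00-1-1,0001--
  6 | -0011-,00-11-,0001--
  7 | -0-111,-0011-,00-1-1,00-11-,0001--
  10 | 0-101-,001-1-
  11 | 0-101-,001-1-
  13 | -011-1,0--101,00-1-1
  14 | 00-11-,001-1-
  15 | -0-111,-011-1,00-1-1,00-11-,001-1-
  16 | 01000-  (sole → essential)
  17 | 010-01,01000-
  26 | 0-101-  (sole → essential)
  27 | 0-101-  (sole → essential)
  29 | 0--101  (sole → essential)
  35 | 100-1-  (sole → essential)
  38 | -0011-,1-0110,100-1-
  39 | -0-111,-0011-,100-1-
  41 | 101-01  (sole → essential)
  47 | -0-111,-011-1
  53 | -10101  (sole → essential)
  54 | 1-0110  (sole → essential)
Essential prime implicants: -10101, 0--101, 0-101-, 0001--, 01000-, 1-0110, 100-1-, 101-01

YES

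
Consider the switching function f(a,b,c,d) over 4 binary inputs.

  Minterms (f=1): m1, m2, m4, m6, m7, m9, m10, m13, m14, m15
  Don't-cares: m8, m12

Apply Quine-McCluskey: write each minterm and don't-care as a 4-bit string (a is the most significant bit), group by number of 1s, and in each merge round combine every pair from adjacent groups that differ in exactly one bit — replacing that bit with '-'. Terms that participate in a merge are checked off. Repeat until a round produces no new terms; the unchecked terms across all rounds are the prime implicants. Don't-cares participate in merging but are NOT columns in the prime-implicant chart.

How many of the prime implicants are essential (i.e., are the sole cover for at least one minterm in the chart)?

4

size-2^0 implicants → 0001(✓)  0010(✓)  0100(✓)  0110(✓)  0111(✓)  1000(✓)  1001(✓)  1010(✓)  1100(✓)  1101(✓)  1110(✓)  1111(✓)
size-2^1 implicants → -001  -010(✓)  -100(✓)  -110(✓)  -111(✓)  0-10(✓)  01-0(✓)  011-(✓)  1-00(✓)  1-01(✓)  1-10(✓)  10-0(✓)  100-(✓)  11-0(✓)  11-1(✓)  110-(✓)  111-(✓)
size-2^2 implicants → --10  -1-0  -11-  1--0  1-0-  11--
Unchecked terms (primes): --10, -001, -1-0, -11-, 1--0, 1-0-, 11--
Minterm coverage:
  m1 ⊆ -001 [E]
  m2 ⊆ --10 [E]
  m4 ⊆ -1-0 [E]
  m6 ⊆ --10,-1-0,-11-
  m7 ⊆ -11- [E]
  m9 ⊆ -001,1-0-
  m10 ⊆ --10,1--0
  m13 ⊆ 1-0-,11--
  m14 ⊆ --10,-1-0,-11-,1--0,11--
  m15 ⊆ -11-,11--
E = {--10, -001, -1-0, -11-}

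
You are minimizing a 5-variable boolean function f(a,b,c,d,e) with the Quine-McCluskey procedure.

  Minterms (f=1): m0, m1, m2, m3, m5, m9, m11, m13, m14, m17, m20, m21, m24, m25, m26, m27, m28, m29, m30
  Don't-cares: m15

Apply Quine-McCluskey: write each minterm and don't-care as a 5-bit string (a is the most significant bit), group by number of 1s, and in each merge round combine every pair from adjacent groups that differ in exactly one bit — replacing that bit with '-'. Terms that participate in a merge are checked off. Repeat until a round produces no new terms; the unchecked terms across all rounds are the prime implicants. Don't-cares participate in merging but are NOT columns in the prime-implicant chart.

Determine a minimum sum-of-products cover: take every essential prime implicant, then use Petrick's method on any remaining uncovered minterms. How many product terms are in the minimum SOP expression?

6

size-2^0 implicants → 00000(✓)  00001(✓)  00010(✓)  00011(✓)  00101(✓)  01001(✓)  01011(✓)  01101(✓)  01110(✓)  01111(✓)  10001(✓)  10100(✓)  10101(✓)  11000(✓)  11001(✓)  11010(✓)  11011(✓)  11100(✓)  11101(✓)  11110(✓)
size-2^1 implicants → -0001(✓)  -0101(✓)  -1001(✓)  -1011(✓)  -1101(✓)  -1110  0-001(✓)  0-011(✓)  0-101(✓)  00-01(✓)  000-0(✓)  000-1(✓)  0000-(✓)  0001-(✓)  01-01(✓)  01-11(✓)  010-1(✓)  011-1(✓)  0111-  1-001(✓)  1-100(✓)  1-101(✓)  10-01(✓)  1010-(✓)  11-00(✓)  11-01(✓)  11-10(✓)  110-0(✓)  110-1(✓)  1100-(✓)  1101-(✓)  111-0(✓)  1110-(✓)
size-2^2 implicants → --001(✓)  --101(✓)  -0-01(✓)  -1-01(✓)  -10-1  0--01(✓)  0-0-1  000--  01--1  1--01(✓)  1-10-  11--0  11-0-  110--
size-2^3 implicants → ---01
Unchecked terms (primes): ---01, -10-1, -1110, 0-0-1, 000--, 01--1, 0111-, 1-10-, 11--0, 11-0-, 110--
Minterm coverage:
  m0 ⊆ 000-- [E]
  m1 ⊆ ---01,0-0-1,000--
  m2 ⊆ 000-- [E]
  m3 ⊆ 0-0-1,000--
  m5 ⊆ ---01 [E]
  m9 ⊆ ---01,-10-1,0-0-1,01--1
  m11 ⊆ -10-1,0-0-1,01--1
  m13 ⊆ ---01,01--1
  m14 ⊆ -1110,0111-
  m17 ⊆ ---01 [E]
  m20 ⊆ 1-10- [E]
  m21 ⊆ ---01,1-10-
  m24 ⊆ 11--0,11-0-,110--
  m25 ⊆ ---01,-10-1,11-0-,110--
  m26 ⊆ 11--0,110--
  m27 ⊆ -10-1,110--
  m28 ⊆ 1-10-,11--0,11-0-
  m29 ⊆ ---01,1-10-,11-0-
  m30 ⊆ -1110,11--0
E = {---01, 000--, 1-10-}
Petrick residual → -10-1, -1110, 11--0
Cover = d'e + bc'e + bcde' + a'b'c' + acd' + abe'  |cover|=6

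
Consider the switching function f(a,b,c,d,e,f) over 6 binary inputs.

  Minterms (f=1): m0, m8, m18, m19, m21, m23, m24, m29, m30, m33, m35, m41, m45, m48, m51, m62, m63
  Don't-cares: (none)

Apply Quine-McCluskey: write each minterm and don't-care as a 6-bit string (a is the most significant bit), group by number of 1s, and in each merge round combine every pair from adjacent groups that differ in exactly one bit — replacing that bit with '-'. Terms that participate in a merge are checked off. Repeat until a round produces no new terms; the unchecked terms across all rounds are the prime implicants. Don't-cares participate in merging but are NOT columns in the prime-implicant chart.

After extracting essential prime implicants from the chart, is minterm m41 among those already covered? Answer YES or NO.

[col 0] 000000*, 001000*, 010010*, 010011*, 010101*, 010111*, 011000*, 011101*, 011110*, 100001*, 100011*, 101001*, 101101*, 110000, 110011*, 111110*, 111111*
[col 1] -10011, -11110, 0-1000, 00-000, 01-101, 010-11, 01001-, 0101-1, 1-0011, 10-001, 1000-1, 101-01, 11111-
Prime implicants: -10011, -11110, 0-1000, 00-000, 01-101, 010-11, 01001-, 0101-1, 1-0011, 10-001, 1000-1, 101-01, 110000, 11111-
PI chart (minterm → PIs covering it):
  0 | 00-000  (sole → essential)
  8 | 0-1000,00-000
  18 | 01001-  (sole → essential)
  19 | -10011,010-11,01001-
  21 | 01-101,0101-1
  23 | 010-11,0101-1
  24 | 0-1000  (sole → essential)
  29 | 01-101  (sole → essential)
  30 | -11110  (sole → essential)
  33 | 10-001,1000-1
  35 | 1-0011,1000-1
  41 | 10-001,101-01
  45 | 101-01  (sole → essential)
  48 | 110000  (sole → essential)
  51 | -10011,1-0011
  62 | -11110,11111-
  63 | 11111-  (sole → essential)
Essential prime implicants: -11110, 0-1000, 00-000, 01-101, 01001-, 101-01, 110000, 11111-

YES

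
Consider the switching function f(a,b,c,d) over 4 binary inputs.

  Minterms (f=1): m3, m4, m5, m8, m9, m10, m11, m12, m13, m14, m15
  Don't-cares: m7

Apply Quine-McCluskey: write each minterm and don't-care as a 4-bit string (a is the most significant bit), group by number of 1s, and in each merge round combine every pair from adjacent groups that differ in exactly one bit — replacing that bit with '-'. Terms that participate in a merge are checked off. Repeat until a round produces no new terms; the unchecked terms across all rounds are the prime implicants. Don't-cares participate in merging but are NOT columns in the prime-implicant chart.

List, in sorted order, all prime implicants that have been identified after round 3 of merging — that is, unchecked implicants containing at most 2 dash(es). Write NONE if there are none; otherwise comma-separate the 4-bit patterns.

--11, -1-1, -10-

Round 0: 0011✓ 0100✓ 0101✓ 0111✓ 1000✓ 1001✓ 1010✓ 1011✓ 1100✓ 1101✓ 1110✓ 1111✓
Round 1: -011✓ -100✓ -101✓ -111✓ 0-11✓ 01-1✓ 010-✓ 1-00✓ 1-01✓ 1-10✓ 1-11✓ 10-0✓ 10-1✓ 100-✓ 101-✓ 11-0✓ 11-1✓ 110-✓ 111-✓
Round 2: --11 -1-1 -10- 1--0✓ 1--1✓ 1-0-✓ 1-1-✓ 10--✓ 11--✓
Round 3: 1---
PIs = {--11, -1-1, -10-, 1---}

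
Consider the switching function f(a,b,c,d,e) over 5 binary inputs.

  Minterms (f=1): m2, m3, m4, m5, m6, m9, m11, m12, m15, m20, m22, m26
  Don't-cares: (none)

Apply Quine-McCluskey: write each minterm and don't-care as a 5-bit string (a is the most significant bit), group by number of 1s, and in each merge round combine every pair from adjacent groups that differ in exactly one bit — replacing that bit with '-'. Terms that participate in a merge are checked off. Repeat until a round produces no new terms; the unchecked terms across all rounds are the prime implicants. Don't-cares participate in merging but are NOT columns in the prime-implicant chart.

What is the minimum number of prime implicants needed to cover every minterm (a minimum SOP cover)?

[col 0] 00010*, 00011*, 00100*, 00101*, 00110*, 01001*, 01011*, 01100*, 01111*, 10100*, 10110*, 11010
[col 1] -0100*, -0110*, 0-011, 0-100, 00-10, 0001-, 001-0*, 0010-, 01-11, 010-1, 101-0*
[col 2] -01-0
Prime implicants: -01-0, 0-011, 0-100, 00-10, 0001-, 0010-, 01-11, 010-1, 11010
PI chart (minterm → PIs covering it):
  2 | 00-10,0001-
  3 | 0-011,0001-
  4 | -01-0,0-100,0010-
  5 | 0010-  (sole → essential)
  6 | -01-0,00-10
  9 | 010-1  (sole → essential)
  11 | 0-011,01-11,010-1
  12 | 0-100  (sole → essential)
  15 | 01-11  (sole → essential)
  20 | -01-0  (sole → essential)
  22 | -01-0  (sole → essential)
  26 | 11010  (sole → essential)
Essential prime implicants: -01-0, 0-100, 0010-, 01-11, 010-1, 11010
Petrick residual → 0001-
Minimum SOP uses 7 PIs: b'ce' + a'cd'e' + a'b'c'd + a'b'cd' + a'bde + a'bc'e + abc'de'

7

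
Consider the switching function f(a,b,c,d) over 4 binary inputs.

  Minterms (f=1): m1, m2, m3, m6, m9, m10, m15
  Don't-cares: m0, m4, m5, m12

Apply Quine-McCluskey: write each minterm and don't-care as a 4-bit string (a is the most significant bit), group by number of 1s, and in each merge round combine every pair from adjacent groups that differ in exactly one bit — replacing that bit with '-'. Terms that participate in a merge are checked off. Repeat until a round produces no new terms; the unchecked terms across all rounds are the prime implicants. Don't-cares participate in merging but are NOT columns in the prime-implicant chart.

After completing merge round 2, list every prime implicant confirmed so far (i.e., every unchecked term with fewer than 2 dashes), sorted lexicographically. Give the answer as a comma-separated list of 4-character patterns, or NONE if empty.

-001, -010, -100, 1111

[col 0] 0000*, 0001*, 0010*, 0011*, 0100*, 0101*, 0110*, 1001*, 1010*, 1100*, 1111
[col 1] -001, -010, -100, 0-00*, 0-01*, 0-10*, 00-0*, 00-1*, 000-*, 001-*, 01-0*, 010-*
[col 2] 0--0, 0-0-, 00--
Prime implicants: -001, -010, -100, 0--0, 0-0-, 00--, 1111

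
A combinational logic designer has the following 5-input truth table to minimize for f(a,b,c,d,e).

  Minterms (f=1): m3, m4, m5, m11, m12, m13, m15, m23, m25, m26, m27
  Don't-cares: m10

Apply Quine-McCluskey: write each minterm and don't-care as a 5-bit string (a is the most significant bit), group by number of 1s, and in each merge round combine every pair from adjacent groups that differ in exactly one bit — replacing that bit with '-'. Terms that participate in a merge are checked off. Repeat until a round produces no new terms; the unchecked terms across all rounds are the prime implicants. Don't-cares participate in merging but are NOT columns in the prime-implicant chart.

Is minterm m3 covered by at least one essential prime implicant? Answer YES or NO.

size-2^0 implicants → 00011(✓)  00100(✓)  00101(✓)  01010(✓)  01011(✓)  01100(✓)  01101(✓)  01111(✓)  10111  11001(✓)  11010(✓)  11011(✓)
size-2^1 implicants → -1010(✓)  -1011(✓)  0-011  0-100(✓)  0-101(✓)  0010-(✓)  01-11  0101-(✓)  011-1  0110-(✓)  110-1  1101-(✓)
size-2^2 implicants → -101-  0-10-
Unchecked terms (primes): -101-, 0-011, 0-10-, 01-11, 011-1, 10111, 110-1
Minterm coverage:
  m3 ⊆ 0-011 [E]
  m4 ⊆ 0-10- [E]
  m5 ⊆ 0-10- [E]
  m11 ⊆ -101-,0-011,01-11
  m12 ⊆ 0-10- [E]
  m13 ⊆ 0-10-,011-1
  m15 ⊆ 01-11,011-1
  m23 ⊆ 10111 [E]
  m25 ⊆ 110-1 [E]
  m26 ⊆ -101- [E]
  m27 ⊆ -101-,110-1
E = {-101-, 0-011, 0-10-, 10111, 110-1}

YES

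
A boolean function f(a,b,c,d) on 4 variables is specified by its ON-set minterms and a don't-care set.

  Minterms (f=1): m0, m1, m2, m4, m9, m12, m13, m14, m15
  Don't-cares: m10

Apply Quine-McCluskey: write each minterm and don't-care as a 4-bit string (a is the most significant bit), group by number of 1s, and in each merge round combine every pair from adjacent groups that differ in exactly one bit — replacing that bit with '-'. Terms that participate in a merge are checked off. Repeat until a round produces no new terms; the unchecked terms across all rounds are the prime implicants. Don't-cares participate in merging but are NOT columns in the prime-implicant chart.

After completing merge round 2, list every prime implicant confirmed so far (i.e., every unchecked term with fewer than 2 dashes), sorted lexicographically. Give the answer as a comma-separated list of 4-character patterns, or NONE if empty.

-001, -010, -100, 0-00, 00-0, 000-, 1-01, 1-10

size-2^0 implicants → 0000(✓)  0001(✓)  0010(✓)  0100(✓)  1001(✓)  1010(✓)  1100(✓)  1101(✓)  1110(✓)  1111(✓)
size-2^1 implicants → -001  -010  -100  0-00  00-0  000-  1-01  1-10  11-0(✓)  11-1(✓)  110-(✓)  111-(✓)
size-2^2 implicants → 11--
Unchecked terms (primes): -001, -010, -100, 0-00, 00-0, 000-, 1-01, 1-10, 11--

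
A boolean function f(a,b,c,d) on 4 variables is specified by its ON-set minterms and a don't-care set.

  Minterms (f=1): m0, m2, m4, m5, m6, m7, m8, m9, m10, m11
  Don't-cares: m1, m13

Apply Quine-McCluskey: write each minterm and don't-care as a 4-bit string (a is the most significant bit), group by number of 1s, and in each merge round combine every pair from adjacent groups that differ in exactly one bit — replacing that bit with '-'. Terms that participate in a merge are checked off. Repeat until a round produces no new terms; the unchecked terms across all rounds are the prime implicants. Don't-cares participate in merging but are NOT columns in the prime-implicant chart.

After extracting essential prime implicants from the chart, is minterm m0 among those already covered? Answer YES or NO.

NO

size-2^0 implicants → 0000(✓)  0001(✓)  0010(✓)  0100(✓)  0101(✓)  0110(✓)  0111(✓)  1000(✓)  1001(✓)  1010(✓)  1011(✓)  1101(✓)
size-2^1 implicants → -000(✓)  -001(✓)  -010(✓)  -101(✓)  0-00(✓)  0-01(✓)  0-10(✓)  00-0(✓)  000-(✓)  01-0(✓)  01-1(✓)  010-(✓)  011-(✓)  1-01(✓)  10-0(✓)  10-1(✓)  100-(✓)  101-(✓)
size-2^2 implicants → --01  -0-0  -00-  0--0  0-0-  01--  10--
Unchecked terms (primes): --01, -0-0, -00-, 0--0, 0-0-, 01--, 10--
Minterm coverage:
  m0 ⊆ -0-0,-00-,0--0,0-0-
  m2 ⊆ -0-0,0--0
  m4 ⊆ 0--0,0-0-,01--
  m5 ⊆ --01,0-0-,01--
  m6 ⊆ 0--0,01--
  m7 ⊆ 01-- [E]
  m8 ⊆ -0-0,-00-,10--
  m9 ⊆ --01,-00-,10--
  m10 ⊆ -0-0,10--
  m11 ⊆ 10-- [E]
E = {01--, 10--}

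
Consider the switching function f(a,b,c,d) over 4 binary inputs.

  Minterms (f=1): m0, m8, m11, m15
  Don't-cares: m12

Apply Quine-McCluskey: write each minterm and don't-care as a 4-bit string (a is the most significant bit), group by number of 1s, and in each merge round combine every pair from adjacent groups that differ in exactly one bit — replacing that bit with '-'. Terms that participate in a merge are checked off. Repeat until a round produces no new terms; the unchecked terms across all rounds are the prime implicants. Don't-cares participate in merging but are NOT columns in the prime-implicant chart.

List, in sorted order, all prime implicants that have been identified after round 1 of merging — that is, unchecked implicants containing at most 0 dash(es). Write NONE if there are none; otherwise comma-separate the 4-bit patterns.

size-2^0 implicants → 0000(✓)  1000(✓)  1011(✓)  1100(✓)  1111(✓)
size-2^1 implicants → -000  1-00  1-11
Unchecked terms (primes): -000, 1-00, 1-11

NONE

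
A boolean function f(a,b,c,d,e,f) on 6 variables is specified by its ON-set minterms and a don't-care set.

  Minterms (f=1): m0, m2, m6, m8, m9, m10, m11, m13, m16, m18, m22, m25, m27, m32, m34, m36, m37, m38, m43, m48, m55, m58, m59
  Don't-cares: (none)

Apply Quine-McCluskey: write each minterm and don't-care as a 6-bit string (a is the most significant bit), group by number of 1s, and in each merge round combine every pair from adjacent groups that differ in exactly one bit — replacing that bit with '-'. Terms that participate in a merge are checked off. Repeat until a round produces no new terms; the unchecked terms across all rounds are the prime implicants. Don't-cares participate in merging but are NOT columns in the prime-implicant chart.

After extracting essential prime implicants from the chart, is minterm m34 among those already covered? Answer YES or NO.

size-2^0 implicants → 000000(✓)  000010(✓)  000110(✓)  001000(✓)  001001(✓)  001010(✓)  001011(✓)  001101(✓)  010000(✓)  010010(✓)  010110(✓)  011001(✓)  011011(✓)  100000(✓)  100010(✓)  100100(✓)  100101(✓)  100110(✓)  101011(✓)  110000(✓)  110111  111010(✓)  111011(✓)
size-2^1 implicants → -00000(✓)  -00010(✓)  -00110(✓)  -01011(✓)  -10000(✓)  -11011(✓)  0-0000(✓)  0-0010(✓)  0-0110(✓)  0-1001(✓)  0-1011(✓)  00-000(✓)  00-010(✓)  000-10(✓)  0000-0(✓)  001-01  0010-0(✓)  0010-1(✓)  00100-(✓)  00101-(✓)  010-10(✓)  0100-0(✓)  0110-1(✓)  1-0000(✓)  1-1011(✓)  100-00(✓)  100-10(✓)  1000-0(✓)  1001-0(✓)  10010-  11101-
size-2^2 implicants → --0000  --1011  -00-10  -000-0  0-0-10  0-00-0  0-10-1  00-0-0  0010--  100--0
Unchecked terms (primes): --0000, --1011, -00-10, -000-0, 0-0-10, 0-00-0, 0-10-1, 00-0-0, 001-01, 0010--, 100--0, 10010-, 110111, 11101-
Minterm coverage:
  m0 ⊆ --0000,-000-0,0-00-0,00-0-0
  m2 ⊆ -00-10,-000-0,0-0-10,0-00-0,00-0-0
  m6 ⊆ -00-10,0-0-10
  m8 ⊆ 00-0-0,0010--
  m9 ⊆ 0-10-1,001-01,0010--
  m10 ⊆ 00-0-0,0010--
  m11 ⊆ --1011,0-10-1,0010--
  m13 ⊆ 001-01 [E]
  m16 ⊆ --0000,0-00-0
  m18 ⊆ 0-0-10,0-00-0
  m22 ⊆ 0-0-10 [E]
  m25 ⊆ 0-10-1 [E]
  m27 ⊆ --1011,0-10-1
  m32 ⊆ --0000,-000-0,100--0
  m34 ⊆ -00-10,-000-0,100--0
  m36 ⊆ 100--0,10010-
  m37 ⊆ 10010- [E]
  m38 ⊆ -00-10,100--0
  m43 ⊆ --1011 [E]
  m48 ⊆ --0000 [E]
  m55 ⊆ 110111 [E]
  m58 ⊆ 11101- [E]
  m59 ⊆ --1011,11101-
E = {--0000, --1011, 0-0-10, 0-10-1, 001-01, 10010-, 110111, 11101-}

NO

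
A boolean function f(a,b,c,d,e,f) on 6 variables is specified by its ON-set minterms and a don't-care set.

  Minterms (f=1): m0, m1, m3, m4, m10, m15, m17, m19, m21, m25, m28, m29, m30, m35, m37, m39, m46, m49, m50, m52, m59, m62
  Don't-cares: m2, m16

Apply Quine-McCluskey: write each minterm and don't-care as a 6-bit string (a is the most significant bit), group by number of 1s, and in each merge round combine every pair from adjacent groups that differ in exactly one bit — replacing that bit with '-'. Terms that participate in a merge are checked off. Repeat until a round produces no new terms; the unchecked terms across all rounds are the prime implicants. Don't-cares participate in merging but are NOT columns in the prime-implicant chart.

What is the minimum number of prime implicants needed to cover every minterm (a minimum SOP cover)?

[col 0] 000000*, 000001*, 000010*, 000011*, 000100*, 001010*, 001111, 010000*, 010001*, 010011*, 010101*, 011001*, 011100*, 011101*, 011110*, 100011*, 100101*, 100111*, 101110*, 110001*, 110010, 110100, 111011, 111110*
[col 1] -00011, -10001, -11110, 0-0000*, 0-0001*, 0-0011*, 00-010, 000-00, 0000-0*, 0000-1*, 00000-*, 00001-*, 01-001*, 01-101*, 010-01*, 0100-1*, 01000-*, 011-01*, 0111-0, 01110-, 1-1110, 100-11, 1001-1
[col 2] 0-00-1, 0-000-, 0000--, 01--01
Prime implicants: -00011, -10001, -11110, 0-00-1, 0-000-, 00-010, 000-00, 0000--, 001111, 01--01, 0111-0, 01110-, 1-1110, 100-11, 1001-1, 110010, 110100, 111011
PI chart (minterm → PIs covering it):
  0 | 0-000-,000-00,0000--
  1 | 0-00-1,0-000-,0000--
  3 | -00011,0-00-1,0000--
  4 | 000-00  (sole → essential)
  10 | 00-010  (sole → essential)
  15 | 001111  (sole → essential)
  17 | -10001,0-00-1,0-000-,01--01
  19 | 0-00-1  (sole → essential)
  21 | 01--01  (sole → essential)
  25 | 01--01  (sole → essential)
  28 | 0111-0,01110-
  29 | 01--01,01110-
  30 | -11110,0111-0
  35 | -00011,100-11
  37 | 1001-1  (sole → essential)
  39 | 100-11,1001-1
  46 | 1-1110  (sole → essential)
  49 | -10001  (sole → essential)
  50 | 110010  (sole → essential)
  52 | 110100  (sole → essential)
  59 | 111011  (sole → essential)
  62 | -11110,1-1110
Essential prime implicants: -10001, 0-00-1, 00-010, 000-00, 001111, 01--01, 1-1110, 1001-1, 110010, 110100, 111011
Petrick residual → -00011, 0111-0
Minimum SOP uses 13 PIs: b'c'd'ef + bc'd'e'f + a'c'd'f + a'b'd'ef' + a'b'c'e'f' + a'b'cdef + a'be'f + a'bcdf' + acdef' + ab'c'df + abc'd'ef' + abc'de'f' + abcd'ef

13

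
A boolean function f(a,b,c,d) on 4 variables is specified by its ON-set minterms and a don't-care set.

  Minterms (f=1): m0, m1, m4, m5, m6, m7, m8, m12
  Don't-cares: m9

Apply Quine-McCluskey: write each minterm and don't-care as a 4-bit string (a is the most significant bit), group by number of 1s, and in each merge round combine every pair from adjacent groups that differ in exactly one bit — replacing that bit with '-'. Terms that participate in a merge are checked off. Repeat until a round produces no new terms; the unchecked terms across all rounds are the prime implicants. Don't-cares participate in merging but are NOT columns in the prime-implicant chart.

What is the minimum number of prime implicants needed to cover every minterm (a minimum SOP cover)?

3

size-2^0 implicants → 0000(✓)  0001(✓)  0100(✓)  0101(✓)  0110(✓)  0111(✓)  1000(✓)  1001(✓)  1100(✓)
size-2^1 implicants → -000(✓)  -001(✓)  -100(✓)  0-00(✓)  0-01(✓)  000-(✓)  01-0(✓)  01-1(✓)  010-(✓)  011-(✓)  1-00(✓)  100-(✓)
size-2^2 implicants → --00  -00-  0-0-  01--
Unchecked terms (primes): --00, -00-, 0-0-, 01--
Minterm coverage:
  m0 ⊆ --00,-00-,0-0-
  m1 ⊆ -00-,0-0-
  m4 ⊆ --00,0-0-,01--
  m5 ⊆ 0-0-,01--
  m6 ⊆ 01-- [E]
  m7 ⊆ 01-- [E]
  m8 ⊆ --00,-00-
  m12 ⊆ --00 [E]
E = {--00, 01--}
Petrick residual → -00-
Cover = c'd' + b'c' + a'b  |cover|=3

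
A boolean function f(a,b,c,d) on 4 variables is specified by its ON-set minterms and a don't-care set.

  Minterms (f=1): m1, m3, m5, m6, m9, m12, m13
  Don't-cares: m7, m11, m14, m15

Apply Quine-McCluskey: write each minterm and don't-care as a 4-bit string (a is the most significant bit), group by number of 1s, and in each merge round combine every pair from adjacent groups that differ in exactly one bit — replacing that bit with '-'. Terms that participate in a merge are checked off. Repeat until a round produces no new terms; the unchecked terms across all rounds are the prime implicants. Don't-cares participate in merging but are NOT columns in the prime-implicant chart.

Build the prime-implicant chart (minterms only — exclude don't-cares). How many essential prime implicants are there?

[col 0] 0001*, 0011*, 0101*, 0110*, 0111*, 1001*, 1011*, 1100*, 1101*, 1110*, 1111*
[col 1] -001*, -011*, -101*, -110*, -111*, 0-01*, 0-11*, 00-1*, 01-1*, 011-*, 1-01*, 1-11*, 10-1*, 11-0*, 11-1*, 110-*, 111-*
[col 2] --01*, --11*, -0-1*, -1-1*, -11-, 0--1*, 1--1*, 11--
[col 3] ---1
Prime implicants: ---1, -11-, 11--
PI chart (minterm → PIs covering it):
  1 | ---1  (sole → essential)
  3 | ---1  (sole → essential)
  5 | ---1  (sole → essential)
  6 | -11-  (sole → essential)
  9 | ---1  (sole → essential)
  12 | 11--  (sole → essential)
  13 | ---1,11--
Essential prime implicants: ---1, -11-, 11--

3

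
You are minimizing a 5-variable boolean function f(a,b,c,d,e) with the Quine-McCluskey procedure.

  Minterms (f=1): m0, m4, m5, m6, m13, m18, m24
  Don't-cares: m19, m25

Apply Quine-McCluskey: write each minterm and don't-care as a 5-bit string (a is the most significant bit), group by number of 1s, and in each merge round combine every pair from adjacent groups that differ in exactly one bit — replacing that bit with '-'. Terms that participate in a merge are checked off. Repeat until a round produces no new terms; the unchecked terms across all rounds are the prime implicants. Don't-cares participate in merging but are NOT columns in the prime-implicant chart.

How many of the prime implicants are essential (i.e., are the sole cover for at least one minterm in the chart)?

size-2^0 implicants → 00000(✓)  00100(✓)  00101(✓)  00110(✓)  01101(✓)  10010(✓)  10011(✓)  11000(✓)  11001(✓)
size-2^1 implicants → 0-101  00-00  001-0  0010-  1001-  1100-
Unchecked terms (primes): 0-101, 00-00, 001-0, 0010-, 1001-, 1100-
Minterm coverage:
  m0 ⊆ 00-00 [E]
  m4 ⊆ 00-00,001-0,0010-
  m5 ⊆ 0-101,0010-
  m6 ⊆ 001-0 [E]
  m13 ⊆ 0-101 [E]
  m18 ⊆ 1001- [E]
  m24 ⊆ 1100- [E]
E = {0-101, 00-00, 001-0, 1001-, 1100-}

5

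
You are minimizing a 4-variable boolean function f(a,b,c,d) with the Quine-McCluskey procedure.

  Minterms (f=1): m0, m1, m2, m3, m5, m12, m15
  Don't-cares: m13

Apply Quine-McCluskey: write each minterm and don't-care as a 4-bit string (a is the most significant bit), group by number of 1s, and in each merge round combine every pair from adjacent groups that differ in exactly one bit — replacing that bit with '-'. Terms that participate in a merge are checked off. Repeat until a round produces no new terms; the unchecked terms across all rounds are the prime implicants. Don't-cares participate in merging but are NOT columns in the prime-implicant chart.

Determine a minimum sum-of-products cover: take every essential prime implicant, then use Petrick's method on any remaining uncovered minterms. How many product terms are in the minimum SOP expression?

4

Round 0: 0000✓ 0001✓ 0010✓ 0011✓ 0101✓ 1100✓ 1101✓ 1111✓
Round 1: -101 0-01 00-0✓ 00-1✓ 000-✓ 001-✓ 11-1 110-
Round 2: 00--
PIs = {-101, 0-01, 00--, 11-1, 110-}
Coverage chart:
  m0: 00-- ←essential
  m1: 0-01,00--
  m2: 00-- ←essential
  m3: 00-- ←essential
  m5: -101,0-01
  m12: 110- ←essential
  m15: 11-1 ←essential
Essential: 00--, 11-1, 110-
Petrick residual → -101
Min cover (4 terms): bc'd + a'b' + abd + abc'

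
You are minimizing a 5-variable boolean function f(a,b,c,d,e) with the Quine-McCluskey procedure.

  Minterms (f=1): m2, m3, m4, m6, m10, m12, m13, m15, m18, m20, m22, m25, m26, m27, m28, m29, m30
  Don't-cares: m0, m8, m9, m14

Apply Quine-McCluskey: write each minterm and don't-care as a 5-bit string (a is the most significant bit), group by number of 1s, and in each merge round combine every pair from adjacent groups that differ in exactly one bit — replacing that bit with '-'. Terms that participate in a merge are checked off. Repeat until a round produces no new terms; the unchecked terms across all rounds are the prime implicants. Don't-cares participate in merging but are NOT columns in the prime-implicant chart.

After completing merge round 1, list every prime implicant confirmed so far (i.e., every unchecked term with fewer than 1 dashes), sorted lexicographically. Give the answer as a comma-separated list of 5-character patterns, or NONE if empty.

size-2^0 implicants → 00000(✓)  00010(✓)  00011(✓)  00100(✓)  00110(✓)  01000(✓)  01001(✓)  01010(✓)  01100(✓)  01101(✓)  01110(✓)  01111(✓)  10010(✓)  10100(✓)  10110(✓)  11001(✓)  11010(✓)  11011(✓)  11100(✓)  11101(✓)  11110(✓)
size-2^1 implicants → -0010(✓)  -0100(✓)  -0110(✓)  -1001(✓)  -1010(✓)  -1100(✓)  -1101(✓)  -1110(✓)  0-000(✓)  0-010(✓)  0-100(✓)  0-110(✓)  00-00(✓)  00-10(✓)  000-0(✓)  0001-  001-0(✓)  01-00(✓)  01-01(✓)  01-10(✓)  010-0(✓)  0100-(✓)  011-0(✓)  011-1(✓)  0110-(✓)  0111-(✓)  1-010(✓)  1-100(✓)  1-110(✓)  10-10(✓)  101-0(✓)  11-01(✓)  11-10(✓)  110-1  1101-  111-0(✓)  1110-(✓)
size-2^2 implicants → --010(✓)  --100(✓)  --110(✓)  -0-10(✓)  -01-0(✓)  -1-01  -1-10(✓)  -11-0(✓)  -110-  0--00(✓)  0--10(✓)  0-0-0(✓)  0-1-0(✓)  00--0(✓)  01--0(✓)  01-0-  011--  1--10(✓)  1-1-0(✓)
size-2^3 implicants → ---10  --1-0  0---0
Unchecked terms (primes): ---10, --1-0, -1-01, -110-, 0---0, 0001-, 01-0-, 011--, 110-1, 1101-

NONE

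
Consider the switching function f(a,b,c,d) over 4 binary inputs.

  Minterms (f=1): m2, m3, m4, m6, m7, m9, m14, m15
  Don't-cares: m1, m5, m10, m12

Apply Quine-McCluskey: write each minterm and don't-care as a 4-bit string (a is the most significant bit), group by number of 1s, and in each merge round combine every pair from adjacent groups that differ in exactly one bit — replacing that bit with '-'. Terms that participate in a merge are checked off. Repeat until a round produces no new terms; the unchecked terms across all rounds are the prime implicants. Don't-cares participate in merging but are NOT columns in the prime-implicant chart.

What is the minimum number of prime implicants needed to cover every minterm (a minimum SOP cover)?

4

Round 0: 0001✓ 0010✓ 0011✓ 0100✓ 0101✓ 0110✓ 0111✓ 1001✓ 1010✓ 1100✓ 1110✓ 1111✓
Round 1: -001 -010✓ -100✓ -110✓ -111✓ 0-01✓ 0-10✓ 0-11✓ 00-1✓ 001-✓ 01-0✓ 01-1✓ 010-✓ 011-✓ 1-10✓ 11-0✓ 111-✓
Round 2: --10 -1-0 -11- 0--1 0-1- 01--
PIs = {--10, -001, -1-0, -11-, 0--1, 0-1-, 01--}
Coverage chart:
  m2: --10,0-1-
  m3: 0--1,0-1-
  m4: -1-0,01--
  m6: --10,-1-0,-11-,0-1-,01--
  m7: -11-,0--1,0-1-,01--
  m9: -001 ←essential
  m14: --10,-1-0,-11-
  m15: -11- ←essential
Essential: -001, -11-
Petrick residual → -1-0, 0-1-
Min cover (4 terms): b'c'd + bd' + bc + a'c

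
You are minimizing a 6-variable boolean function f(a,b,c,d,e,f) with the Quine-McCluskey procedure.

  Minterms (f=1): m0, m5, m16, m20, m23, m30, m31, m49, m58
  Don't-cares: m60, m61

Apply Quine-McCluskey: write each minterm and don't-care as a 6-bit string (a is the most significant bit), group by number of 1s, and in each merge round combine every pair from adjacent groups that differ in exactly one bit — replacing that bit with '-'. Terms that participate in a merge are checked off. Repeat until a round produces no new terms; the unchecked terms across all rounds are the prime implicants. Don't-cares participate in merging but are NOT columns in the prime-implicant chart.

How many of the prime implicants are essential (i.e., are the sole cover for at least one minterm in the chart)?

Round 0: 000000✓ 000101 010000✓ 010100✓ 010111✓ 011110✓ 011111✓ 110001 111010 111100✓ 111101✓
Round 1: 0-0000 01-111 010-00 01111- 11110-
PIs = {0-0000, 000101, 01-111, 010-00, 01111-, 110001, 111010, 11110-}
Coverage chart:
  m0: 0-0000 ←essential
  m5: 000101 ←essential
  m16: 0-0000,010-00
  m20: 010-00 ←essential
  m23: 01-111 ←essential
  m30: 01111- ←essential
  m31: 01-111,01111-
  m49: 110001 ←essential
  m58: 111010 ←essential
Essential: 0-0000, 000101, 01-111, 010-00, 01111-, 110001, 111010

7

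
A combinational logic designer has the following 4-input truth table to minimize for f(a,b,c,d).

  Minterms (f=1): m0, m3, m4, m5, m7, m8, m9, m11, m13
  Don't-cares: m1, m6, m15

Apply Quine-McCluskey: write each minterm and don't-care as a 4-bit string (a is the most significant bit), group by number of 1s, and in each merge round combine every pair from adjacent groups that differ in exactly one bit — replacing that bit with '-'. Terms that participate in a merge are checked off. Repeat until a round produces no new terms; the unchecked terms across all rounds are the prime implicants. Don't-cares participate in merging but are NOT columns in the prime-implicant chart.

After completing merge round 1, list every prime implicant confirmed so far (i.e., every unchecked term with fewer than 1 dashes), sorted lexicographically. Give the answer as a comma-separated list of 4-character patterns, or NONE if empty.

size-2^0 implicants → 0000(✓)  0001(✓)  0011(✓)  0100(✓)  0101(✓)  0110(✓)  0111(✓)  1000(✓)  1001(✓)  1011(✓)  1101(✓)  1111(✓)
size-2^1 implicants → -000(✓)  -001(✓)  -011(✓)  -101(✓)  -111(✓)  0-00(✓)  0-01(✓)  0-11(✓)  00-1(✓)  000-(✓)  01-0(✓)  01-1(✓)  010-(✓)  011-(✓)  1-01(✓)  1-11(✓)  10-1(✓)  100-(✓)  11-1(✓)
size-2^2 implicants → --01(✓)  --11(✓)  -0-1(✓)  -00-  -1-1(✓)  0--1(✓)  0-0-  01--  1--1(✓)
size-2^3 implicants → ---1
Unchecked terms (primes): ---1, -00-, 0-0-, 01--

NONE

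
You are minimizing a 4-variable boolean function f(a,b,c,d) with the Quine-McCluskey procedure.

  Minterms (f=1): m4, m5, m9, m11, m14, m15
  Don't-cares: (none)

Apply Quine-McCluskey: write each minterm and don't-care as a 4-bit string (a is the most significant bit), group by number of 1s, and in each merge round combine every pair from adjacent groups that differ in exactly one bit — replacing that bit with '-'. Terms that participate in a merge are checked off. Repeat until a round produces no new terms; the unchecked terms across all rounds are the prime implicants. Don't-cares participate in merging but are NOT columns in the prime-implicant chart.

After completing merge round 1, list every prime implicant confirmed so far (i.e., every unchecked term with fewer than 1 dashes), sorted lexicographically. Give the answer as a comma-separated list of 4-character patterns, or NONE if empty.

Round 0: 0100✓ 0101✓ 1001✓ 1011✓ 1110✓ 1111✓
Round 1: 010- 1-11 10-1 111-
PIs = {010-, 1-11, 10-1, 111-}

NONE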